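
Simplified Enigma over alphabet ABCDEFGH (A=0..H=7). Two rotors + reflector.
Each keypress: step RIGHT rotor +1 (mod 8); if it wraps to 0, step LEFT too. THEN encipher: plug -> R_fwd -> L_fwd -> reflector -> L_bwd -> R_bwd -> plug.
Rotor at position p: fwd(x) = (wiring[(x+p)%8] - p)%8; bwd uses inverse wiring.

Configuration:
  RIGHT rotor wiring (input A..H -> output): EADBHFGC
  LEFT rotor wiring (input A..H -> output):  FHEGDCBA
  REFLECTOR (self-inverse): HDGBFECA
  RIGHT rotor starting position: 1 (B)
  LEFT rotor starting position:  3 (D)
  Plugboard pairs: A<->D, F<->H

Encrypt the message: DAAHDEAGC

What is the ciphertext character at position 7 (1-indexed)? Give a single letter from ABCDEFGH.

Char 1 ('D'): step: R->2, L=3; D->plug->A->R->B->L->A->refl->H->L'->C->R'->G->plug->G
Char 2 ('A'): step: R->3, L=3; A->plug->D->R->D->L->G->refl->C->L'->F->R'->G->plug->G
Char 3 ('A'): step: R->4, L=3; A->plug->D->R->G->L->E->refl->F->L'->E->R'->F->plug->H
Char 4 ('H'): step: R->5, L=3; H->plug->F->R->G->L->E->refl->F->L'->E->R'->G->plug->G
Char 5 ('D'): step: R->6, L=3; D->plug->A->R->A->L->D->refl->B->L'->H->R'->H->plug->F
Char 6 ('E'): step: R->7, L=3; E->plug->E->R->C->L->H->refl->A->L'->B->R'->C->plug->C
Char 7 ('A'): step: R->0, L->4 (L advanced); A->plug->D->R->B->L->G->refl->C->L'->H->R'->E->plug->E

E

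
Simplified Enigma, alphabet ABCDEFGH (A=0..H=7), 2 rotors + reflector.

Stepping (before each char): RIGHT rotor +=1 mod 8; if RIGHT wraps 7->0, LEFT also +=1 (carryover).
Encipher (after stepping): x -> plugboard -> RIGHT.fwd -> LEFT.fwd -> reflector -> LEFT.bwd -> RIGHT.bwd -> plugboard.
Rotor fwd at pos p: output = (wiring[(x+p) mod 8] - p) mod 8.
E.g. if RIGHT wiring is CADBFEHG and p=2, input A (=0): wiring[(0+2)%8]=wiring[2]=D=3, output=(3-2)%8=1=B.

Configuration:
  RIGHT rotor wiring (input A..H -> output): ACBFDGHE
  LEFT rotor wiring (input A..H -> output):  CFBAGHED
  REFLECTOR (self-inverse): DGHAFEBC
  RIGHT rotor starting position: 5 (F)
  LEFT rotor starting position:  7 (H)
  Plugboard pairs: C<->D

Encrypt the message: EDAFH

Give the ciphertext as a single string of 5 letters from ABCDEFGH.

Char 1 ('E'): step: R->6, L=7; E->plug->E->R->D->L->C->refl->H->L'->F->R'->G->plug->G
Char 2 ('D'): step: R->7, L=7; D->plug->C->R->D->L->C->refl->H->L'->F->R'->A->plug->A
Char 3 ('A'): step: R->0, L->0 (L advanced); A->plug->A->R->A->L->C->refl->H->L'->F->R'->D->plug->C
Char 4 ('F'): step: R->1, L=0; F->plug->F->R->G->L->E->refl->F->L'->B->R'->A->plug->A
Char 5 ('H'): step: R->2, L=0; H->plug->H->R->A->L->C->refl->H->L'->F->R'->E->plug->E

Answer: GACAE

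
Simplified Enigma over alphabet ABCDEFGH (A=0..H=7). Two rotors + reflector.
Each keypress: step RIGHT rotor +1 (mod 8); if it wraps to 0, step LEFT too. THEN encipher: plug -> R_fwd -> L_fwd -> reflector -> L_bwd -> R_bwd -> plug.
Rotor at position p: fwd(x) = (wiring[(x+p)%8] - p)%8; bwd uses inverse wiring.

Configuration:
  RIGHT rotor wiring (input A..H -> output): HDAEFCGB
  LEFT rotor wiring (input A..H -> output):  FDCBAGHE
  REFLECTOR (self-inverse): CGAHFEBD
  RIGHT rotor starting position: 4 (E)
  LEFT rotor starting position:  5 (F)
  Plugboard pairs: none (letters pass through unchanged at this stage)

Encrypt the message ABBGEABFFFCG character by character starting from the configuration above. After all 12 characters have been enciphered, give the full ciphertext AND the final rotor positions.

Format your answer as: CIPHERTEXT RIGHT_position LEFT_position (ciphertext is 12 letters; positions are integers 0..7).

Answer: ECCAGFHBCGGB 0 7

Derivation:
Char 1 ('A'): step: R->5, L=5; A->plug->A->R->F->L->F->refl->E->L'->G->R'->E->plug->E
Char 2 ('B'): step: R->6, L=5; B->plug->B->R->D->L->A->refl->C->L'->B->R'->C->plug->C
Char 3 ('B'): step: R->7, L=5; B->plug->B->R->A->L->B->refl->G->L'->E->R'->C->plug->C
Char 4 ('G'): step: R->0, L->6 (L advanced); G->plug->G->R->G->L->C->refl->A->L'->H->R'->A->plug->A
Char 5 ('E'): step: R->1, L=6; E->plug->E->R->B->L->G->refl->B->L'->A->R'->G->plug->G
Char 6 ('A'): step: R->2, L=6; A->plug->A->R->G->L->C->refl->A->L'->H->R'->F->plug->F
Char 7 ('B'): step: R->3, L=6; B->plug->B->R->C->L->H->refl->D->L'->F->R'->H->plug->H
Char 8 ('F'): step: R->4, L=6; F->plug->F->R->H->L->A->refl->C->L'->G->R'->B->plug->B
Char 9 ('F'): step: R->5, L=6; F->plug->F->R->D->L->F->refl->E->L'->E->R'->C->plug->C
Char 10 ('F'): step: R->6, L=6; F->plug->F->R->G->L->C->refl->A->L'->H->R'->G->plug->G
Char 11 ('C'): step: R->7, L=6; C->plug->C->R->E->L->E->refl->F->L'->D->R'->G->plug->G
Char 12 ('G'): step: R->0, L->7 (L advanced); G->plug->G->R->G->L->H->refl->D->L'->D->R'->B->plug->B
Final: ciphertext=ECCAGFHBCGGB, RIGHT=0, LEFT=7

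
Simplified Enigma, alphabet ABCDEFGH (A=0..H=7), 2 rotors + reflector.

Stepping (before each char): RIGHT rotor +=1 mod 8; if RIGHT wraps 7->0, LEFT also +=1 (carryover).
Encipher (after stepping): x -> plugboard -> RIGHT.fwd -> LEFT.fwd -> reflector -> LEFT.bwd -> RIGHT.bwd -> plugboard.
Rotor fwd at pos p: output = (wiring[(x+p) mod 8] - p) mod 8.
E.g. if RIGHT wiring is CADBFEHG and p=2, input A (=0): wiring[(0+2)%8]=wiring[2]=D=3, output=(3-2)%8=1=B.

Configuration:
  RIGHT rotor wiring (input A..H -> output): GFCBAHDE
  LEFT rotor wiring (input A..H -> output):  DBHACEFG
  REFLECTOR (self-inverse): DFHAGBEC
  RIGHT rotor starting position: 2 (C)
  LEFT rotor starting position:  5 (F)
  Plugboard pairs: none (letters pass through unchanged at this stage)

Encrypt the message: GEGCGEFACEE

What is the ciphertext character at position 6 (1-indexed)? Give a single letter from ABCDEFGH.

Char 1 ('G'): step: R->3, L=5; G->plug->G->R->C->L->B->refl->F->L'->H->R'->H->plug->H
Char 2 ('E'): step: R->4, L=5; E->plug->E->R->C->L->B->refl->F->L'->H->R'->C->plug->C
Char 3 ('G'): step: R->5, L=5; G->plug->G->R->E->L->E->refl->G->L'->D->R'->H->plug->H
Char 4 ('C'): step: R->6, L=5; C->plug->C->R->A->L->H->refl->C->L'->F->R'->A->plug->A
Char 5 ('G'): step: R->7, L=5; G->plug->G->R->A->L->H->refl->C->L'->F->R'->A->plug->A
Char 6 ('E'): step: R->0, L->6 (L advanced); E->plug->E->R->A->L->H->refl->C->L'->F->R'->B->plug->B

B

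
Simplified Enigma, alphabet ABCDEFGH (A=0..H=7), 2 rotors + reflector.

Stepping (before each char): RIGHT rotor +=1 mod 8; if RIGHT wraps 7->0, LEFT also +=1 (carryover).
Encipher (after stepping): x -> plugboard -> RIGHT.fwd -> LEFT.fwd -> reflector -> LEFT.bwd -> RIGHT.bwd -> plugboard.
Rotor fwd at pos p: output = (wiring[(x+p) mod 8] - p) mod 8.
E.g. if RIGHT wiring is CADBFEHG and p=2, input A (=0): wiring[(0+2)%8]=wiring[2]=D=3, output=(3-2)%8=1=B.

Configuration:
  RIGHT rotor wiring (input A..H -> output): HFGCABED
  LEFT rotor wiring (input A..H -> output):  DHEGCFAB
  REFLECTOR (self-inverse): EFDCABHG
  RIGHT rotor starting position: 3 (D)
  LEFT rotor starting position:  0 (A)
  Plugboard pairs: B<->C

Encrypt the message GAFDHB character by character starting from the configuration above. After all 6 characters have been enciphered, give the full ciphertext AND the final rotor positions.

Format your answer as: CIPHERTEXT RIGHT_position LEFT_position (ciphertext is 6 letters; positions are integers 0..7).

Char 1 ('G'): step: R->4, L=0; G->plug->G->R->C->L->E->refl->A->L'->G->R'->H->plug->H
Char 2 ('A'): step: R->5, L=0; A->plug->A->R->E->L->C->refl->D->L'->A->R'->E->plug->E
Char 3 ('F'): step: R->6, L=0; F->plug->F->R->E->L->C->refl->D->L'->A->R'->E->plug->E
Char 4 ('D'): step: R->7, L=0; D->plug->D->R->H->L->B->refl->F->L'->F->R'->H->plug->H
Char 5 ('H'): step: R->0, L->1 (L advanced); H->plug->H->R->D->L->B->refl->F->L'->C->R'->D->plug->D
Char 6 ('B'): step: R->1, L=1; B->plug->C->R->B->L->D->refl->C->L'->H->R'->D->plug->D
Final: ciphertext=HEEHDD, RIGHT=1, LEFT=1

Answer: HEEHDD 1 1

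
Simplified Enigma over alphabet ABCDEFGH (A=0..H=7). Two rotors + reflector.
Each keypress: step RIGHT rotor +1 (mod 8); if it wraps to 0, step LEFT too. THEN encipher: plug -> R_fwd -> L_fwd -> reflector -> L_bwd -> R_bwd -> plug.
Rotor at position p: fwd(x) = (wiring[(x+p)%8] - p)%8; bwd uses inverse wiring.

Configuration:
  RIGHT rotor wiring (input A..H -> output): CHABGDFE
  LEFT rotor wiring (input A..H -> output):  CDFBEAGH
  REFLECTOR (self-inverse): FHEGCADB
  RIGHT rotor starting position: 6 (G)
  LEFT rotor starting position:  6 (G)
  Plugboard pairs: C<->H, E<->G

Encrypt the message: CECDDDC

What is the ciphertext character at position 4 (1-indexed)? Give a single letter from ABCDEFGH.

Char 1 ('C'): step: R->7, L=6; C->plug->H->R->G->L->G->refl->D->L'->F->R'->A->plug->A
Char 2 ('E'): step: R->0, L->7 (L advanced); E->plug->G->R->F->L->F->refl->A->L'->A->R'->C->plug->H
Char 3 ('C'): step: R->1, L=7; C->plug->H->R->B->L->D->refl->G->L'->D->R'->G->plug->E
Char 4 ('D'): step: R->2, L=7; D->plug->D->R->B->L->D->refl->G->L'->D->R'->E->plug->G

G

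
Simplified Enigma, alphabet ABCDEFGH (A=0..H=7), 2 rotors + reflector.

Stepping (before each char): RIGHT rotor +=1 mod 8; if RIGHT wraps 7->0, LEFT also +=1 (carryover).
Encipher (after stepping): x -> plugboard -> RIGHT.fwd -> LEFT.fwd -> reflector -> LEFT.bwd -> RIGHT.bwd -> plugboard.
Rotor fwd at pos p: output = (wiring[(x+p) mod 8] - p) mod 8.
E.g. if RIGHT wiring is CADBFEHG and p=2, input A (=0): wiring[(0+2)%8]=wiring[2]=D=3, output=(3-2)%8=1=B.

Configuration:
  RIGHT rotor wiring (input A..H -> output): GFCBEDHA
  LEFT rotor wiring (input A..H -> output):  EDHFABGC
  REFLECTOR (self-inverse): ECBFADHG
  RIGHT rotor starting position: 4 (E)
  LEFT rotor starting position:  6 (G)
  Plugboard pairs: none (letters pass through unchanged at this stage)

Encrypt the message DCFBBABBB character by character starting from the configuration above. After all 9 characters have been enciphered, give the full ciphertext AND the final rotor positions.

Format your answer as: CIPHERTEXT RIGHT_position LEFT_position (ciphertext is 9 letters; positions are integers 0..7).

Char 1 ('D'): step: R->5, L=6; D->plug->D->R->B->L->E->refl->A->L'->A->R'->E->plug->E
Char 2 ('C'): step: R->6, L=6; C->plug->C->R->A->L->A->refl->E->L'->B->R'->A->plug->A
Char 3 ('F'): step: R->7, L=6; F->plug->F->R->F->L->H->refl->G->L'->C->R'->E->plug->E
Char 4 ('B'): step: R->0, L->7 (L advanced); B->plug->B->R->F->L->B->refl->C->L'->G->R'->A->plug->A
Char 5 ('B'): step: R->1, L=7; B->plug->B->R->B->L->F->refl->D->L'->A->R'->C->plug->C
Char 6 ('A'): step: R->2, L=7; A->plug->A->R->A->L->D->refl->F->L'->B->R'->D->plug->D
Char 7 ('B'): step: R->3, L=7; B->plug->B->R->B->L->F->refl->D->L'->A->R'->C->plug->C
Char 8 ('B'): step: R->4, L=7; B->plug->B->R->H->L->H->refl->G->L'->E->R'->D->plug->D
Char 9 ('B'): step: R->5, L=7; B->plug->B->R->C->L->E->refl->A->L'->D->R'->C->plug->C
Final: ciphertext=EAEACDCDC, RIGHT=5, LEFT=7

Answer: EAEACDCDC 5 7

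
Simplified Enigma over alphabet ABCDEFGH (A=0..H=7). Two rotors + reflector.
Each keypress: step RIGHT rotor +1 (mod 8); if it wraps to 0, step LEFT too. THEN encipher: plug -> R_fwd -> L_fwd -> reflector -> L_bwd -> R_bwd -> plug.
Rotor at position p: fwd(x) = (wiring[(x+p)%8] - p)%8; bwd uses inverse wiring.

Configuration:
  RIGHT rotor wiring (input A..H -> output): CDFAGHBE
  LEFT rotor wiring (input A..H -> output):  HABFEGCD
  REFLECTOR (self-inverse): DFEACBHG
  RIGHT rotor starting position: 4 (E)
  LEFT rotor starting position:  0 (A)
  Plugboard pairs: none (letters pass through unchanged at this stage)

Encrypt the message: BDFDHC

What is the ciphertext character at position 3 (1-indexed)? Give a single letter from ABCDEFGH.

Char 1 ('B'): step: R->5, L=0; B->plug->B->R->E->L->E->refl->C->L'->G->R'->E->plug->E
Char 2 ('D'): step: R->6, L=0; D->plug->D->R->F->L->G->refl->H->L'->A->R'->G->plug->G
Char 3 ('F'): step: R->7, L=0; F->plug->F->R->H->L->D->refl->A->L'->B->R'->E->plug->E

E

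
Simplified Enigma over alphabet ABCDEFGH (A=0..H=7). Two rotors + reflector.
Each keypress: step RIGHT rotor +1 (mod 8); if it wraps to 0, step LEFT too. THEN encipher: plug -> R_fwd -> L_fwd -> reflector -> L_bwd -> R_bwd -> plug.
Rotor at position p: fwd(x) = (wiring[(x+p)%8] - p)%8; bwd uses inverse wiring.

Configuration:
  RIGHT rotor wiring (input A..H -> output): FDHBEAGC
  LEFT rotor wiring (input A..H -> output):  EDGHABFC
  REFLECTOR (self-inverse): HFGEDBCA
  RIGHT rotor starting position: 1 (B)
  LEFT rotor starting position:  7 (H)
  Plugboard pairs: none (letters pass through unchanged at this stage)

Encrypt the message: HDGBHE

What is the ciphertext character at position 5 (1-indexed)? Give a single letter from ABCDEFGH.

Char 1 ('H'): step: R->2, L=7; H->plug->H->R->B->L->F->refl->B->L'->F->R'->A->plug->A
Char 2 ('D'): step: R->3, L=7; D->plug->D->R->D->L->H->refl->A->L'->E->R'->H->plug->H
Char 3 ('G'): step: R->4, L=7; G->plug->G->R->D->L->H->refl->A->L'->E->R'->B->plug->B
Char 4 ('B'): step: R->5, L=7; B->plug->B->R->B->L->F->refl->B->L'->F->R'->C->plug->C
Char 5 ('H'): step: R->6, L=7; H->plug->H->R->C->L->E->refl->D->L'->A->R'->A->plug->A

A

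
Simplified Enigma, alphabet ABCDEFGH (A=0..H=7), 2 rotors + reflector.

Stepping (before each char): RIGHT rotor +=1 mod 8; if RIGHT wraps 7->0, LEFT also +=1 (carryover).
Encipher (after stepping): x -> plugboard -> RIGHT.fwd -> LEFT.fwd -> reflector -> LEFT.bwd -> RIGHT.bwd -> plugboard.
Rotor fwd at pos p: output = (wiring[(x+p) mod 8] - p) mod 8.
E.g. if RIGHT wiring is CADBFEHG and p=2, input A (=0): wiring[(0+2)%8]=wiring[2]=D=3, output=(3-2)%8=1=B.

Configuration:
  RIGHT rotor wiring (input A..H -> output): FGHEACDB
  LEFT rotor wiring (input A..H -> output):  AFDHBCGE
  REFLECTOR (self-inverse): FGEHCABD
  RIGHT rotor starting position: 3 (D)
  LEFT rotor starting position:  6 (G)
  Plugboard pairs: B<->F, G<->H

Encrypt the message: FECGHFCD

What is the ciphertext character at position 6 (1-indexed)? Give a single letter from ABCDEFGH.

Char 1 ('F'): step: R->4, L=6; F->plug->B->R->G->L->D->refl->H->L'->D->R'->G->plug->H
Char 2 ('E'): step: R->5, L=6; E->plug->E->R->B->L->G->refl->B->L'->F->R'->A->plug->A
Char 3 ('C'): step: R->6, L=6; C->plug->C->R->H->L->E->refl->C->L'->C->R'->G->plug->H
Char 4 ('G'): step: R->7, L=6; G->plug->H->R->E->L->F->refl->A->L'->A->R'->D->plug->D
Char 5 ('H'): step: R->0, L->7 (L advanced); H->plug->G->R->D->L->E->refl->C->L'->F->R'->A->plug->A
Char 6 ('F'): step: R->1, L=7; F->plug->B->R->G->L->D->refl->H->L'->H->R'->D->plug->D

D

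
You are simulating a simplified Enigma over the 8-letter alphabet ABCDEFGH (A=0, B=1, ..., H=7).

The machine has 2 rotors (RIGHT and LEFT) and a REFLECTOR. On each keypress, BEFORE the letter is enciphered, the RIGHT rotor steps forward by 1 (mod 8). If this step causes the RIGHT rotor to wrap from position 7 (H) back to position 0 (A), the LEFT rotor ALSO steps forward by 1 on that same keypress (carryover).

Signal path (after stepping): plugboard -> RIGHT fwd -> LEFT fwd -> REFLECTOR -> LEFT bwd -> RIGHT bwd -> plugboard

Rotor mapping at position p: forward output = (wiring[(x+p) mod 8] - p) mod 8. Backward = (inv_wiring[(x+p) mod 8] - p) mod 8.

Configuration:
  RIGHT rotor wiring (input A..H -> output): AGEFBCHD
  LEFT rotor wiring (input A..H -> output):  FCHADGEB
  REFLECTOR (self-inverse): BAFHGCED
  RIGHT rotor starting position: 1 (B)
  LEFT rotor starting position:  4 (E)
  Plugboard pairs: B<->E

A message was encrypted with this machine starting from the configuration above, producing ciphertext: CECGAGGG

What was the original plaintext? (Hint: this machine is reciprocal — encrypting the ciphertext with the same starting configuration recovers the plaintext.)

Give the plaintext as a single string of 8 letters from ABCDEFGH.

Answer: BBHCGEFH

Derivation:
Char 1 ('C'): step: R->2, L=4; C->plug->C->R->H->L->E->refl->G->L'->F->R'->E->plug->B
Char 2 ('E'): step: R->3, L=4; E->plug->B->R->G->L->D->refl->H->L'->A->R'->E->plug->B
Char 3 ('C'): step: R->4, L=4; C->plug->C->R->D->L->F->refl->C->L'->B->R'->H->plug->H
Char 4 ('G'): step: R->5, L=4; G->plug->G->R->A->L->H->refl->D->L'->G->R'->C->plug->C
Char 5 ('A'): step: R->6, L=4; A->plug->A->R->B->L->C->refl->F->L'->D->R'->G->plug->G
Char 6 ('G'): step: R->7, L=4; G->plug->G->R->D->L->F->refl->C->L'->B->R'->B->plug->E
Char 7 ('G'): step: R->0, L->5 (L advanced); G->plug->G->R->H->L->G->refl->E->L'->C->R'->F->plug->F
Char 8 ('G'): step: R->1, L=5; G->plug->G->R->C->L->E->refl->G->L'->H->R'->H->plug->H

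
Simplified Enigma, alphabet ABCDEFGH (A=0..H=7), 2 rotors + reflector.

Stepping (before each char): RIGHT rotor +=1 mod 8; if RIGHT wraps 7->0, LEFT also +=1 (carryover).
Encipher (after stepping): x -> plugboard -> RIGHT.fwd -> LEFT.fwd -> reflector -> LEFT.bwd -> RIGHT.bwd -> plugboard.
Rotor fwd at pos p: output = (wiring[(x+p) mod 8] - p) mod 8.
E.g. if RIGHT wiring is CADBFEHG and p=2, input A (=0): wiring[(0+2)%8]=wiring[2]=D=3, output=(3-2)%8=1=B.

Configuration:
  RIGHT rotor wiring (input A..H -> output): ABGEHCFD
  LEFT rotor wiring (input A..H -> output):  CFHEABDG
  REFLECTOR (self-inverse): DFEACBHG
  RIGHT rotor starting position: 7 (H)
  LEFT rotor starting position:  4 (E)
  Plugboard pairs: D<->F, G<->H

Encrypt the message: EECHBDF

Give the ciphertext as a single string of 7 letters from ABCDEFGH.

Answer: FFFACCC

Derivation:
Char 1 ('E'): step: R->0, L->5 (L advanced); E->plug->E->R->H->L->D->refl->A->L'->E->R'->D->plug->F
Char 2 ('E'): step: R->1, L=5; E->plug->E->R->B->L->G->refl->H->L'->G->R'->D->plug->F
Char 3 ('C'): step: R->2, L=5; C->plug->C->R->F->L->C->refl->E->L'->A->R'->D->plug->F
Char 4 ('H'): step: R->3, L=5; H->plug->G->R->G->L->H->refl->G->L'->B->R'->A->plug->A
Char 5 ('B'): step: R->4, L=5; B->plug->B->R->G->L->H->refl->G->L'->B->R'->C->plug->C
Char 6 ('D'): step: R->5, L=5; D->plug->F->R->B->L->G->refl->H->L'->G->R'->C->plug->C
Char 7 ('F'): step: R->6, L=5; F->plug->D->R->D->L->F->refl->B->L'->C->R'->C->plug->C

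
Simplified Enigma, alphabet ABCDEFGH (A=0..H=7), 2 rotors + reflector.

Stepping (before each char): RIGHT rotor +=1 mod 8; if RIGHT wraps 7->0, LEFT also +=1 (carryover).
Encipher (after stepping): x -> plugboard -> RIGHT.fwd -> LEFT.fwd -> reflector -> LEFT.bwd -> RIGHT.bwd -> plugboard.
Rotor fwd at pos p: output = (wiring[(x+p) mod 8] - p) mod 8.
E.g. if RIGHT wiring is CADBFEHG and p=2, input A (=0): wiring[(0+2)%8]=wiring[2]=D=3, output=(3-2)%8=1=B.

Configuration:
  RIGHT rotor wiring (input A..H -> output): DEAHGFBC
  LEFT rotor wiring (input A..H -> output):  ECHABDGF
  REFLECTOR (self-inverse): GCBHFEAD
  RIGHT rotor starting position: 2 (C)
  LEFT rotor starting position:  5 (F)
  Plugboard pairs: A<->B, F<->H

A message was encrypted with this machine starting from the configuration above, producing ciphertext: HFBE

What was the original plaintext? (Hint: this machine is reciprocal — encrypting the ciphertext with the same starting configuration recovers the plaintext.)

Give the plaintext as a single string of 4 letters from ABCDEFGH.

Char 1 ('H'): step: R->3, L=5; H->plug->F->R->A->L->G->refl->A->L'->C->R'->C->plug->C
Char 2 ('F'): step: R->4, L=5; F->plug->H->R->D->L->H->refl->D->L'->G->R'->D->plug->D
Char 3 ('B'): step: R->5, L=5; B->plug->A->R->A->L->G->refl->A->L'->C->R'->G->plug->G
Char 4 ('E'): step: R->6, L=5; E->plug->E->R->C->L->A->refl->G->L'->A->R'->G->plug->G

Answer: CDGG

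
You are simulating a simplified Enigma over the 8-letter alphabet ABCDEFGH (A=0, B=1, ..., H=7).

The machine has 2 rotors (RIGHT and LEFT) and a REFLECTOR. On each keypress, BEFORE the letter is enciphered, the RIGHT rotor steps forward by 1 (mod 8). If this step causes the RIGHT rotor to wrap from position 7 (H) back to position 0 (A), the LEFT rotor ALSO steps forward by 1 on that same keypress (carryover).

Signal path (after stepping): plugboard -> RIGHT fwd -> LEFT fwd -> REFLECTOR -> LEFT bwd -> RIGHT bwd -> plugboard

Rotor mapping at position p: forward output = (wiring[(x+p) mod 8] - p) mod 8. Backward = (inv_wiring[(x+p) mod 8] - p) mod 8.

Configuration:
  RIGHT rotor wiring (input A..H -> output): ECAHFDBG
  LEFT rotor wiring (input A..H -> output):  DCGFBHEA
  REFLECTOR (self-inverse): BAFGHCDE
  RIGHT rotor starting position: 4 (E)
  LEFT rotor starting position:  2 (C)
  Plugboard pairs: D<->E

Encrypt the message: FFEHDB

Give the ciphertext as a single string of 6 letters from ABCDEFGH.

Answer: BHBBCC

Derivation:
Char 1 ('F'): step: R->5, L=2; F->plug->F->R->D->L->F->refl->C->L'->E->R'->B->plug->B
Char 2 ('F'): step: R->6, L=2; F->plug->F->R->B->L->D->refl->G->L'->F->R'->H->plug->H
Char 3 ('E'): step: R->7, L=2; E->plug->D->R->B->L->D->refl->G->L'->F->R'->B->plug->B
Char 4 ('H'): step: R->0, L->3 (L advanced); H->plug->H->R->G->L->H->refl->E->L'->C->R'->B->plug->B
Char 5 ('D'): step: R->1, L=3; D->plug->E->R->C->L->E->refl->H->L'->G->R'->C->plug->C
Char 6 ('B'): step: R->2, L=3; B->plug->B->R->F->L->A->refl->B->L'->D->R'->C->plug->C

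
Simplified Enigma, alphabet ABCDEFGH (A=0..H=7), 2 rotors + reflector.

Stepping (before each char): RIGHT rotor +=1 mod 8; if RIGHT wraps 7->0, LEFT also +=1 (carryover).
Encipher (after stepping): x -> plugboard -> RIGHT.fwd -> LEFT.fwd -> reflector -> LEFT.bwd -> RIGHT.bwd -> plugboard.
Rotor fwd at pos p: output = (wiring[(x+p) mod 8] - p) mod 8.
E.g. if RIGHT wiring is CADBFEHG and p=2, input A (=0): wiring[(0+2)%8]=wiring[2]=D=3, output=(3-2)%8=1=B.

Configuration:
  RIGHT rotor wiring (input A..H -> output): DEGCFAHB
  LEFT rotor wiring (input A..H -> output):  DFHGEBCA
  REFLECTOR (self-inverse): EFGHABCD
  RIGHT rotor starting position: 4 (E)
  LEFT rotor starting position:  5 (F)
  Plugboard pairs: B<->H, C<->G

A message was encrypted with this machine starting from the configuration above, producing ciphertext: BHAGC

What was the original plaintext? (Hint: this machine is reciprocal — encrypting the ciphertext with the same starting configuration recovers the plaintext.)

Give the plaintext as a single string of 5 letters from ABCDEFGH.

Char 1 ('B'): step: R->5, L=5; B->plug->H->R->A->L->E->refl->A->L'->E->R'->C->plug->G
Char 2 ('H'): step: R->6, L=5; H->plug->B->R->D->L->G->refl->C->L'->F->R'->C->plug->G
Char 3 ('A'): step: R->7, L=5; A->plug->A->R->C->L->D->refl->H->L'->H->R'->D->plug->D
Char 4 ('G'): step: R->0, L->6 (L advanced); G->plug->C->R->G->L->G->refl->C->L'->B->R'->H->plug->B
Char 5 ('C'): step: R->1, L=6; C->plug->G->R->A->L->E->refl->A->L'->F->R'->B->plug->H

Answer: GGDBH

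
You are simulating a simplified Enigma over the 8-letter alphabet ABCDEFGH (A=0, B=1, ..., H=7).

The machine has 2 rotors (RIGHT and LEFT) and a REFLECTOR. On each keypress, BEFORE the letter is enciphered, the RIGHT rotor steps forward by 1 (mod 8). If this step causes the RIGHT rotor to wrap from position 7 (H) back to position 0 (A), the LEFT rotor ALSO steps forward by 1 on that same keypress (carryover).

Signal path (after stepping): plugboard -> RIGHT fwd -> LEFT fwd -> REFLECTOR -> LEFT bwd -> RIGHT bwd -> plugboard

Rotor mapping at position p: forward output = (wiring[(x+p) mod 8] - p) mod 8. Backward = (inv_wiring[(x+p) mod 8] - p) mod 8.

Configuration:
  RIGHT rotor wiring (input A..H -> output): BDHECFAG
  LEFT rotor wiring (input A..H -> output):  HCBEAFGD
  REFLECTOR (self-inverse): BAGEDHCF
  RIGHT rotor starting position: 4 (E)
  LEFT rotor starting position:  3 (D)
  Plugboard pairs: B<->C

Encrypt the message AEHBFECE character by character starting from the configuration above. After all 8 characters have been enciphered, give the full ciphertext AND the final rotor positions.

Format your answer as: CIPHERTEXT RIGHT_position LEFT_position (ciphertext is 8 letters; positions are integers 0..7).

Char 1 ('A'): step: R->5, L=3; A->plug->A->R->A->L->B->refl->A->L'->E->R'->D->plug->D
Char 2 ('E'): step: R->6, L=3; E->plug->E->R->B->L->F->refl->H->L'->G->R'->F->plug->F
Char 3 ('H'): step: R->7, L=3; H->plug->H->R->B->L->F->refl->H->L'->G->R'->G->plug->G
Char 4 ('B'): step: R->0, L->4 (L advanced); B->plug->C->R->H->L->A->refl->B->L'->B->R'->A->plug->A
Char 5 ('F'): step: R->1, L=4; F->plug->F->R->H->L->A->refl->B->L'->B->R'->D->plug->D
Char 6 ('E'): step: R->2, L=4; E->plug->E->R->G->L->F->refl->H->L'->D->R'->D->plug->D
Char 7 ('C'): step: R->3, L=4; C->plug->B->R->H->L->A->refl->B->L'->B->R'->A->plug->A
Char 8 ('E'): step: R->4, L=4; E->plug->E->R->F->L->G->refl->C->L'->C->R'->D->plug->D
Final: ciphertext=DFGADDAD, RIGHT=4, LEFT=4

Answer: DFGADDAD 4 4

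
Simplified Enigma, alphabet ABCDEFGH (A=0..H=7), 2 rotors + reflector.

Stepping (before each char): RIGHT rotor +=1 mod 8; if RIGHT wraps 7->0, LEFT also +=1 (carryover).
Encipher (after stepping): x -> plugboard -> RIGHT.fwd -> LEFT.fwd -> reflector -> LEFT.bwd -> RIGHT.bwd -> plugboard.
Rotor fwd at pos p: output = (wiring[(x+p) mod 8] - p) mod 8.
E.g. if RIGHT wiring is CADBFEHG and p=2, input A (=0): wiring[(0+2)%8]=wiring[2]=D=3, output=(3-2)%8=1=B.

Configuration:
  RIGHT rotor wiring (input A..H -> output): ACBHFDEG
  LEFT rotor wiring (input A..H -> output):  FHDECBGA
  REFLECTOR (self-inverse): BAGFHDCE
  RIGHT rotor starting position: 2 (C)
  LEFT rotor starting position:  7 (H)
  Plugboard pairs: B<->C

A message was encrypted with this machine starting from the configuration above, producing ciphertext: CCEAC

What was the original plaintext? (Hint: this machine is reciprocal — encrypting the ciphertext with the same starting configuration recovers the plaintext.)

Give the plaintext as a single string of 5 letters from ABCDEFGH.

Answer: BHFFF

Derivation:
Char 1 ('C'): step: R->3, L=7; C->plug->B->R->C->L->A->refl->B->L'->A->R'->C->plug->B
Char 2 ('C'): step: R->4, L=7; C->plug->B->R->H->L->H->refl->E->L'->D->R'->H->plug->H
Char 3 ('E'): step: R->5, L=7; E->plug->E->R->F->L->D->refl->F->L'->E->R'->F->plug->F
Char 4 ('A'): step: R->6, L=7; A->plug->A->R->G->L->C->refl->G->L'->B->R'->F->plug->F
Char 5 ('C'): step: R->7, L=7; C->plug->B->R->B->L->G->refl->C->L'->G->R'->F->plug->F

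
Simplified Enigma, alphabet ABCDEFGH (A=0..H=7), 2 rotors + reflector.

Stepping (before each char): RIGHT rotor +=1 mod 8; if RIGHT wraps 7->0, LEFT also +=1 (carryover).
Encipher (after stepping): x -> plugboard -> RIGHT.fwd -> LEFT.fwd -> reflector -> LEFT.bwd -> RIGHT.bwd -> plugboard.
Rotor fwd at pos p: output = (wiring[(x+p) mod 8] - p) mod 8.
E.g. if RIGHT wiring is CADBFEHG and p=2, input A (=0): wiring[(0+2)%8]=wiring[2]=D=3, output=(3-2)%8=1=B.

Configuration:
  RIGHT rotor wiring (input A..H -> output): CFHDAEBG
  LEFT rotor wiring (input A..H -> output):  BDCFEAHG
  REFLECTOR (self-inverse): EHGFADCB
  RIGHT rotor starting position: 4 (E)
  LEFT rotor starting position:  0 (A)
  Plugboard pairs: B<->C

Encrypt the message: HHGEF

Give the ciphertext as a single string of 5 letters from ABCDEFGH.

Answer: BCECG

Derivation:
Char 1 ('H'): step: R->5, L=0; H->plug->H->R->D->L->F->refl->D->L'->B->R'->C->plug->B
Char 2 ('H'): step: R->6, L=0; H->plug->H->R->G->L->H->refl->B->L'->A->R'->B->plug->C
Char 3 ('G'): step: R->7, L=0; G->plug->G->R->F->L->A->refl->E->L'->E->R'->E->plug->E
Char 4 ('E'): step: R->0, L->1 (L advanced); E->plug->E->R->A->L->C->refl->G->L'->F->R'->B->plug->C
Char 5 ('F'): step: R->1, L=1; F->plug->F->R->A->L->C->refl->G->L'->F->R'->G->plug->G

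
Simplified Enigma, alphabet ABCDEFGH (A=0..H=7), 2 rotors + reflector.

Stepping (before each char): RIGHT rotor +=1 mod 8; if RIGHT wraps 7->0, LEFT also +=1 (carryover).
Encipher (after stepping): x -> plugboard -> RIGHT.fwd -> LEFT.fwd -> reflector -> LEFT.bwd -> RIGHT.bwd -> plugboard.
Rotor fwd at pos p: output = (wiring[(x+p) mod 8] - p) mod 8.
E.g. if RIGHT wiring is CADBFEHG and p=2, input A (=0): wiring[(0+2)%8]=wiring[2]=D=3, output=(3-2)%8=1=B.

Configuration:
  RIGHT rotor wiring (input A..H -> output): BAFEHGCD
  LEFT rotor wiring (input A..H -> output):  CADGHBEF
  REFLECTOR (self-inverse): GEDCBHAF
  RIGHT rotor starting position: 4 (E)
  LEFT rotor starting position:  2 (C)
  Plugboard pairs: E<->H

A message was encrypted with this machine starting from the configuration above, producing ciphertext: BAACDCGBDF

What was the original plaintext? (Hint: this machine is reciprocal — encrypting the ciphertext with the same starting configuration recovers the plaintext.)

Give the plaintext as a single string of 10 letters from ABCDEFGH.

Answer: DBHFHEFDFB

Derivation:
Char 1 ('B'): step: R->5, L=2; B->plug->B->R->F->L->D->refl->C->L'->E->R'->D->plug->D
Char 2 ('A'): step: R->6, L=2; A->plug->A->R->E->L->C->refl->D->L'->F->R'->B->plug->B
Char 3 ('A'): step: R->7, L=2; A->plug->A->R->E->L->C->refl->D->L'->F->R'->E->plug->H
Char 4 ('C'): step: R->0, L->3 (L advanced); C->plug->C->R->F->L->H->refl->F->L'->G->R'->F->plug->F
Char 5 ('D'): step: R->1, L=3; D->plug->D->R->G->L->F->refl->H->L'->F->R'->E->plug->H
Char 6 ('C'): step: R->2, L=3; C->plug->C->R->F->L->H->refl->F->L'->G->R'->H->plug->E
Char 7 ('G'): step: R->3, L=3; G->plug->G->R->F->L->H->refl->F->L'->G->R'->F->plug->F
Char 8 ('B'): step: R->4, L=3; B->plug->B->R->C->L->G->refl->A->L'->H->R'->D->plug->D
Char 9 ('D'): step: R->5, L=3; D->plug->D->R->E->L->C->refl->D->L'->A->R'->F->plug->F
Char 10 ('F'): step: R->6, L=3; F->plug->F->R->G->L->F->refl->H->L'->F->R'->B->plug->B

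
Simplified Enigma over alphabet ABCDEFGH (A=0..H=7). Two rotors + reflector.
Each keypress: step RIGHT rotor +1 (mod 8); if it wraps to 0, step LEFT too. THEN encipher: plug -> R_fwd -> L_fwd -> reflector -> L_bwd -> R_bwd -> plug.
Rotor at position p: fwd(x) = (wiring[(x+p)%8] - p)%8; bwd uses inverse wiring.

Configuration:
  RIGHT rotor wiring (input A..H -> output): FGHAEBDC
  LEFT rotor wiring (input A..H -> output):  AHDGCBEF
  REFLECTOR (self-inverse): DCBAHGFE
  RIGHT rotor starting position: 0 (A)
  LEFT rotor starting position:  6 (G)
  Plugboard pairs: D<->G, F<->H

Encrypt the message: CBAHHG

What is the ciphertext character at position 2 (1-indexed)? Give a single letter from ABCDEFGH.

Char 1 ('C'): step: R->1, L=6; C->plug->C->R->H->L->D->refl->A->L'->F->R'->A->plug->A
Char 2 ('B'): step: R->2, L=6; B->plug->B->R->G->L->E->refl->H->L'->B->R'->E->plug->E

E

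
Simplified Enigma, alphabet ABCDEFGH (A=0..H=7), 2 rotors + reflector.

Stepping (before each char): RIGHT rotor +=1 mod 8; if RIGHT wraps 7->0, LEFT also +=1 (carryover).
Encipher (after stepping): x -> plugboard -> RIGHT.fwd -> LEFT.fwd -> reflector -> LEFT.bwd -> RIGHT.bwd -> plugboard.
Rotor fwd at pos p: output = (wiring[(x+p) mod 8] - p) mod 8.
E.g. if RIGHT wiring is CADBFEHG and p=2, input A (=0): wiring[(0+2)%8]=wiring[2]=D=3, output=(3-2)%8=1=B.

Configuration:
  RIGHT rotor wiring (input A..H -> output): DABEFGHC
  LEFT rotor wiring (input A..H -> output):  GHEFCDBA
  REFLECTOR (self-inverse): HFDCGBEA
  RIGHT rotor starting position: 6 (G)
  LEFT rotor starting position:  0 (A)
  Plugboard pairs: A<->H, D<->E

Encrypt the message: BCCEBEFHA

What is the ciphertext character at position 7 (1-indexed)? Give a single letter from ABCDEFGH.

Char 1 ('B'): step: R->7, L=0; B->plug->B->R->E->L->C->refl->D->L'->F->R'->E->plug->D
Char 2 ('C'): step: R->0, L->1 (L advanced); C->plug->C->R->B->L->D->refl->C->L'->E->R'->D->plug->E
Char 3 ('C'): step: R->1, L=1; C->plug->C->R->D->L->B->refl->F->L'->H->R'->A->plug->H
Char 4 ('E'): step: R->2, L=1; E->plug->D->R->E->L->C->refl->D->L'->B->R'->G->plug->G
Char 5 ('B'): step: R->3, L=1; B->plug->B->R->C->L->E->refl->G->L'->A->R'->F->plug->F
Char 6 ('E'): step: R->4, L=1; E->plug->D->R->G->L->H->refl->A->L'->F->R'->G->plug->G
Char 7 ('F'): step: R->5, L=1; F->plug->F->R->E->L->C->refl->D->L'->B->R'->A->plug->H

H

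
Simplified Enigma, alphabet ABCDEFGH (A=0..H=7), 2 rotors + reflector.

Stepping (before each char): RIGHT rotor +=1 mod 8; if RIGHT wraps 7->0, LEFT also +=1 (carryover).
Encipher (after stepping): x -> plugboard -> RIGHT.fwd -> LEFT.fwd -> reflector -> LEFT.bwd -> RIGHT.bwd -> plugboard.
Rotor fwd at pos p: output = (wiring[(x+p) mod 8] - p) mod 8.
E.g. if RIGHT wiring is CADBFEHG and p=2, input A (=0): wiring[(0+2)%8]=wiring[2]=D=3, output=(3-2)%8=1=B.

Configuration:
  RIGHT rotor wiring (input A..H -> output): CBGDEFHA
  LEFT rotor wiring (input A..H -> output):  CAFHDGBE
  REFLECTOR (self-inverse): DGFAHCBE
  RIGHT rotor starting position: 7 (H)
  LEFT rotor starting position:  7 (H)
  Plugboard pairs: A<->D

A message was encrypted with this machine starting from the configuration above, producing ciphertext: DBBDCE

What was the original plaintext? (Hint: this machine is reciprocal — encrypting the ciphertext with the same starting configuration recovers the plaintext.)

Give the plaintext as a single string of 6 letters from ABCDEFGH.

Answer: HFDCHF

Derivation:
Char 1 ('D'): step: R->0, L->0 (L advanced); D->plug->A->R->C->L->F->refl->C->L'->A->R'->H->plug->H
Char 2 ('B'): step: R->1, L=0; B->plug->B->R->F->L->G->refl->B->L'->G->R'->F->plug->F
Char 3 ('B'): step: R->2, L=0; B->plug->B->R->B->L->A->refl->D->L'->E->R'->A->plug->D
Char 4 ('D'): step: R->3, L=0; D->plug->A->R->A->L->C->refl->F->L'->C->R'->C->plug->C
Char 5 ('C'): step: R->4, L=0; C->plug->C->R->D->L->H->refl->E->L'->H->R'->H->plug->H
Char 6 ('E'): step: R->5, L=0; E->plug->E->R->E->L->D->refl->A->L'->B->R'->F->plug->F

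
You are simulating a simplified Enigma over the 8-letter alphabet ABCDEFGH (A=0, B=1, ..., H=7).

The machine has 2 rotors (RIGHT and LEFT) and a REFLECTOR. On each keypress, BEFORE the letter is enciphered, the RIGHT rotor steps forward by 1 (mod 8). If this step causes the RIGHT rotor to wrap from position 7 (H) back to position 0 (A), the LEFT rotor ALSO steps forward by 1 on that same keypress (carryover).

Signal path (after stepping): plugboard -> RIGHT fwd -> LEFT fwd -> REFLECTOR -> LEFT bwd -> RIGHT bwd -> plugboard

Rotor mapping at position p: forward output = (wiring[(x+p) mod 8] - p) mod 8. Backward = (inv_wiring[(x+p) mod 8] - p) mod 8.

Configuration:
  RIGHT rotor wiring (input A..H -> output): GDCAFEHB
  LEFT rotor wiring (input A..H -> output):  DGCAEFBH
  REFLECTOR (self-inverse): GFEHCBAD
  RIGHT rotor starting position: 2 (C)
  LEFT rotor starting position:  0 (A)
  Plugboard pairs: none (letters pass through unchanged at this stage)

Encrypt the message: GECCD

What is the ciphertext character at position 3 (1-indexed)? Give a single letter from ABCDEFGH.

Char 1 ('G'): step: R->3, L=0; G->plug->G->R->A->L->D->refl->H->L'->H->R'->H->plug->H
Char 2 ('E'): step: R->4, L=0; E->plug->E->R->C->L->C->refl->E->L'->E->R'->H->plug->H
Char 3 ('C'): step: R->5, L=0; C->plug->C->R->E->L->E->refl->C->L'->C->R'->B->plug->B

B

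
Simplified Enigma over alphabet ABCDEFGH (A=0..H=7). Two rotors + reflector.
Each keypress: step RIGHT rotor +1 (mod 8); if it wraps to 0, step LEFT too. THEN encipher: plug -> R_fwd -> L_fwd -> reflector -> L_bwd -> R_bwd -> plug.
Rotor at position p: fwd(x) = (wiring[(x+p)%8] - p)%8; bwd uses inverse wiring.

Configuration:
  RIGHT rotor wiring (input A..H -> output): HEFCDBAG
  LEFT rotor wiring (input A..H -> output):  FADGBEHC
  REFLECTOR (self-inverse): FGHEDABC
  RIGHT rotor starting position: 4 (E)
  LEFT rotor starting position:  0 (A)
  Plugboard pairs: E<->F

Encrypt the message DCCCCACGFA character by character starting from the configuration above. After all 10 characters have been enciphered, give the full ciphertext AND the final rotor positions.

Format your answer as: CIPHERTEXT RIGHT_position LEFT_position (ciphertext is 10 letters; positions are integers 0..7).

Char 1 ('D'): step: R->5, L=0; D->plug->D->R->C->L->D->refl->E->L'->F->R'->G->plug->G
Char 2 ('C'): step: R->6, L=0; C->plug->C->R->B->L->A->refl->F->L'->A->R'->B->plug->B
Char 3 ('C'): step: R->7, L=0; C->plug->C->R->F->L->E->refl->D->L'->C->R'->G->plug->G
Char 4 ('C'): step: R->0, L->1 (L advanced); C->plug->C->R->F->L->G->refl->B->L'->G->R'->H->plug->H
Char 5 ('C'): step: R->1, L=1; C->plug->C->R->B->L->C->refl->H->L'->A->R'->E->plug->F
Char 6 ('A'): step: R->2, L=1; A->plug->A->R->D->L->A->refl->F->L'->C->R'->H->plug->H
Char 7 ('C'): step: R->3, L=1; C->plug->C->R->G->L->B->refl->G->L'->F->R'->D->plug->D
Char 8 ('G'): step: R->4, L=1; G->plug->G->R->B->L->C->refl->H->L'->A->R'->F->plug->E
Char 9 ('F'): step: R->5, L=1; F->plug->E->R->H->L->E->refl->D->L'->E->R'->A->plug->A
Char 10 ('A'): step: R->6, L=1; A->plug->A->R->C->L->F->refl->A->L'->D->R'->H->plug->H
Final: ciphertext=GBGHFHDEAH, RIGHT=6, LEFT=1

Answer: GBGHFHDEAH 6 1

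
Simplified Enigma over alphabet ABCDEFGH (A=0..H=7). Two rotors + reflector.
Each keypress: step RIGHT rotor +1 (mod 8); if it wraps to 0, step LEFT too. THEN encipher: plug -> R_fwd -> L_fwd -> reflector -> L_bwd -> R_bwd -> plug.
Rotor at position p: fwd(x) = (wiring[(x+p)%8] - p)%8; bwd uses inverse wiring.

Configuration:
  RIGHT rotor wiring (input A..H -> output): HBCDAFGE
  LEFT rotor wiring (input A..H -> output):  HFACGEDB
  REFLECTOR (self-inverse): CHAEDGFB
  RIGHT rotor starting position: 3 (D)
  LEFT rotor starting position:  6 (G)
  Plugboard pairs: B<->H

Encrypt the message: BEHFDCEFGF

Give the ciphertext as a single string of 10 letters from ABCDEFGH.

Char 1 ('B'): step: R->4, L=6; B->plug->H->R->H->L->G->refl->F->L'->A->R'->D->plug->D
Char 2 ('E'): step: R->5, L=6; E->plug->E->R->E->L->C->refl->A->L'->G->R'->G->plug->G
Char 3 ('H'): step: R->6, L=6; H->plug->B->R->G->L->A->refl->C->L'->E->R'->E->plug->E
Char 4 ('F'): step: R->7, L=6; F->plug->F->R->B->L->D->refl->E->L'->F->R'->A->plug->A
Char 5 ('D'): step: R->0, L->7 (L advanced); D->plug->D->R->D->L->B->refl->H->L'->F->R'->F->plug->F
Char 6 ('C'): step: R->1, L=7; C->plug->C->R->C->L->G->refl->F->L'->G->R'->H->plug->B
Char 7 ('E'): step: R->2, L=7; E->plug->E->R->E->L->D->refl->E->L'->H->R'->H->plug->B
Char 8 ('F'): step: R->3, L=7; F->plug->F->R->E->L->D->refl->E->L'->H->R'->H->plug->B
Char 9 ('G'): step: R->4, L=7; G->plug->G->R->G->L->F->refl->G->L'->C->R'->C->plug->C
Char 10 ('F'): step: R->5, L=7; F->plug->F->R->F->L->H->refl->B->L'->D->R'->H->plug->B

Answer: DGEAFBBBCB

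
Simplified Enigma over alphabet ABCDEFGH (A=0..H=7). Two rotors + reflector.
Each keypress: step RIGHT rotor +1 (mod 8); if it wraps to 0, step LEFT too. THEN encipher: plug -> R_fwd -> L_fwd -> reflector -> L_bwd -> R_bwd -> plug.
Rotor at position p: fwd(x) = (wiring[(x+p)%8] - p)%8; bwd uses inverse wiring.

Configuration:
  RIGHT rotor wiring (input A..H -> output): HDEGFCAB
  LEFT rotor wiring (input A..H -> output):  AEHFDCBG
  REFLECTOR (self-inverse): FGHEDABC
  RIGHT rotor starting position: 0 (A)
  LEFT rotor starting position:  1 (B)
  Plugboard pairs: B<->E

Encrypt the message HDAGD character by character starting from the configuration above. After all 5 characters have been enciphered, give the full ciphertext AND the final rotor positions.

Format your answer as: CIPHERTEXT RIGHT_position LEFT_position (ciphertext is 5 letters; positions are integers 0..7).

Answer: CACHH 5 1

Derivation:
Char 1 ('H'): step: R->1, L=1; H->plug->H->R->G->L->F->refl->A->L'->F->R'->C->plug->C
Char 2 ('D'): step: R->2, L=1; D->plug->D->R->A->L->D->refl->E->L'->C->R'->A->plug->A
Char 3 ('A'): step: R->3, L=1; A->plug->A->R->D->L->C->refl->H->L'->H->R'->C->plug->C
Char 4 ('G'): step: R->4, L=1; G->plug->G->R->A->L->D->refl->E->L'->C->R'->H->plug->H
Char 5 ('D'): step: R->5, L=1; D->plug->D->R->C->L->E->refl->D->L'->A->R'->H->plug->H
Final: ciphertext=CACHH, RIGHT=5, LEFT=1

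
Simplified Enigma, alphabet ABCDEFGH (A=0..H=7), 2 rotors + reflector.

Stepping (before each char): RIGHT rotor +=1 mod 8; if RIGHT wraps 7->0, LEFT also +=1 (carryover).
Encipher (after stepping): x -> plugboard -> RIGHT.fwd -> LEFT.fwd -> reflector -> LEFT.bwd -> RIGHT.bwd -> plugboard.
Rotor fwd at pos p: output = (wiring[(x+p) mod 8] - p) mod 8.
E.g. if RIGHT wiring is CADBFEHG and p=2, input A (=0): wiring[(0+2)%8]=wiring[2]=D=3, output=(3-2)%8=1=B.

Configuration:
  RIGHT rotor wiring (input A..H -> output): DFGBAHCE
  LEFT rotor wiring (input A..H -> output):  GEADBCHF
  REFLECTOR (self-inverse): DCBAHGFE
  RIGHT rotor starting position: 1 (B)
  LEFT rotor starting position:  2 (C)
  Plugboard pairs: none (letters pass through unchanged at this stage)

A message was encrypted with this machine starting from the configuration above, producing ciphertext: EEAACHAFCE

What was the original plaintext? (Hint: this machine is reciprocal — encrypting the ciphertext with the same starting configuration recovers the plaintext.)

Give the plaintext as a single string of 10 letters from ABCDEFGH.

Char 1 ('E'): step: R->2, L=2; E->plug->E->R->A->L->G->refl->F->L'->E->R'->A->plug->A
Char 2 ('E'): step: R->3, L=2; E->plug->E->R->B->L->B->refl->C->L'->H->R'->D->plug->D
Char 3 ('A'): step: R->4, L=2; A->plug->A->R->E->L->F->refl->G->L'->A->R'->D->plug->D
Char 4 ('A'): step: R->5, L=2; A->plug->A->R->C->L->H->refl->E->L'->G->R'->D->plug->D
Char 5 ('C'): step: R->6, L=2; C->plug->C->R->F->L->D->refl->A->L'->D->R'->F->plug->F
Char 6 ('H'): step: R->7, L=2; H->plug->H->R->D->L->A->refl->D->L'->F->R'->A->plug->A
Char 7 ('A'): step: R->0, L->3 (L advanced); A->plug->A->R->D->L->E->refl->H->L'->C->R'->G->plug->G
Char 8 ('F'): step: R->1, L=3; F->plug->F->R->B->L->G->refl->F->L'->H->R'->D->plug->D
Char 9 ('C'): step: R->2, L=3; C->plug->C->R->G->L->B->refl->C->L'->E->R'->A->plug->A
Char 10 ('E'): step: R->3, L=3; E->plug->E->R->B->L->G->refl->F->L'->H->R'->D->plug->D

Answer: ADDDFAGDAD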